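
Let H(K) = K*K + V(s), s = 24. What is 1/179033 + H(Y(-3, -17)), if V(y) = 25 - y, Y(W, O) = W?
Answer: 1790331/179033 ≈ 10.000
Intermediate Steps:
H(K) = 1 + K**2 (H(K) = K*K + (25 - 1*24) = K**2 + (25 - 24) = K**2 + 1 = 1 + K**2)
1/179033 + H(Y(-3, -17)) = 1/179033 + (1 + (-3)**2) = 1/179033 + (1 + 9) = 1/179033 + 10 = 1790331/179033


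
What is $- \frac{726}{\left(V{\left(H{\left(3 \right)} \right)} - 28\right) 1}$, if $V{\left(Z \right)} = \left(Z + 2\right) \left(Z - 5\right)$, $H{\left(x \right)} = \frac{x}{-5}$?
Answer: $\frac{9075}{448} \approx 20.257$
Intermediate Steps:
$H{\left(x \right)} = - \frac{x}{5}$ ($H{\left(x \right)} = x \left(- \frac{1}{5}\right) = - \frac{x}{5}$)
$V{\left(Z \right)} = \left(-5 + Z\right) \left(2 + Z\right)$ ($V{\left(Z \right)} = \left(2 + Z\right) \left(-5 + Z\right) = \left(-5 + Z\right) \left(2 + Z\right)$)
$- \frac{726}{\left(V{\left(H{\left(3 \right)} \right)} - 28\right) 1} = - \frac{726}{\left(\left(-10 + \left(\left(- \frac{1}{5}\right) 3\right)^{2} - 3 \left(\left(- \frac{1}{5}\right) 3\right)\right) - 28\right) 1} = - \frac{726}{\left(\left(-10 + \left(- \frac{3}{5}\right)^{2} - - \frac{9}{5}\right) - 28\right) 1} = - \frac{726}{\left(\left(-10 + \frac{9}{25} + \frac{9}{5}\right) - 28\right) 1} = - \frac{726}{\left(- \frac{196}{25} - 28\right) 1} = - \frac{726}{\left(- \frac{896}{25}\right) 1} = - \frac{726}{- \frac{896}{25}} = \left(-726\right) \left(- \frac{25}{896}\right) = \frac{9075}{448}$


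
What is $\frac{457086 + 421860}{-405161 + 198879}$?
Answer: $- \frac{439473}{103141} \approx -4.2609$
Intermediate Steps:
$\frac{457086 + 421860}{-405161 + 198879} = \frac{878946}{-206282} = 878946 \left(- \frac{1}{206282}\right) = - \frac{439473}{103141}$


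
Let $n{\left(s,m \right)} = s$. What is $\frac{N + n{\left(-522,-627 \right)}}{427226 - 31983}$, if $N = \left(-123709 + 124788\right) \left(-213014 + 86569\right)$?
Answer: $- \frac{136434677}{395243} \approx -345.19$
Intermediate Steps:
$N = -136434155$ ($N = 1079 \left(-126445\right) = -136434155$)
$\frac{N + n{\left(-522,-627 \right)}}{427226 - 31983} = \frac{-136434155 - 522}{427226 - 31983} = - \frac{136434677}{395243}$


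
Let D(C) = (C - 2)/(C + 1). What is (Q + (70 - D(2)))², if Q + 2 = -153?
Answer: 7225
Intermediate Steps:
Q = -155 (Q = -2 - 153 = -155)
D(C) = (-2 + C)/(1 + C)
(Q + (70 - D(2)))² = (-155 + (70 - (-2 + 2)/(1 + 2)))² = (-155 + (70 - 0/3))² = (-155 + (70 - 1*0))² = (-155 + (70 + 0))² = (-155 + 70)² = (-85)² = 7225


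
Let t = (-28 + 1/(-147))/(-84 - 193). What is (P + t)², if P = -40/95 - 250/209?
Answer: 166476286799761/72424712493441 ≈ 2.2986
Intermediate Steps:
P = -338/209 (P = -40*1/95 - 250*1/209 = -8/19 - 250/209 = -338/209 ≈ -1.6172)
t = 4117/40719 (t = (-28 - 1/147)/(-277) = -4117/147*(-1/277) = 4117/40719 ≈ 0.10111)
(P + t)² = (-338/209 + 4117/40719)² = (-12902569/8510271)² = 166476286799761/72424712493441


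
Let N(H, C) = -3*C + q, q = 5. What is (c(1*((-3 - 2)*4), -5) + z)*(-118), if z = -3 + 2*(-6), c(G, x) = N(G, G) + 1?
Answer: -6018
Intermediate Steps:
N(H, C) = 5 - 3*C (N(H, C) = -3*C + 5 = 5 - 3*C)
c(G, x) = 6 - 3*G (c(G, x) = (5 - 3*G) + 1 = 6 - 3*G)
z = -15 (z = -3 - 12 = -15)
(c(1*((-3 - 2)*4), -5) + z)*(-118) = ((6 - 3*(-3 - 2)*4) - 15)*(-118) = ((6 - 3*(-5*4)) - 15)*(-118) = ((6 - 3*(-20)) - 15)*(-118) = ((6 + 60) - 15)*(-118) = (66 - 15)*(-118) = 51*(-118) = -6018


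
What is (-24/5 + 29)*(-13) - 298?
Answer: -3063/5 ≈ -612.60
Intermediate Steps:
(-24/5 + 29)*(-13) - 298 = (121/5)*(-13) - 298 = -1573/5 - 298 = -3063/5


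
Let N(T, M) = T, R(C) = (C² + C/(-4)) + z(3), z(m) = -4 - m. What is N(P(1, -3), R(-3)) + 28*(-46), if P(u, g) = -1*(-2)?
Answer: -1286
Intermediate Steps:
P(u, g) = 2
R(C) = -7 + C² - C/4 (R(C) = (C² + C/(-4)) + (-4 - 1*3) = (C² - C/4) + (-4 - 3) = (C² - C/4) - 7 = -7 + C² - C/4)
N(P(1, -3), R(-3)) + 28*(-46) = 2 + 28*(-46) = 2 - 1288 = -1286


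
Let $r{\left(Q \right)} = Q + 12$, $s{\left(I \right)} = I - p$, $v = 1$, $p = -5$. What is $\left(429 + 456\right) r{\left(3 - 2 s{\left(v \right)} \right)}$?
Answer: $2655$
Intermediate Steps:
$s{\left(I \right)} = 5 + I$ ($s{\left(I \right)} = I - -5 = I + 5 = 5 + I$)
$r{\left(Q \right)} = 12 + Q$
$\left(429 + 456\right) r{\left(3 - 2 s{\left(v \right)} \right)} = \left(429 + 456\right) \left(12 + \left(3 - 2 \left(5 + 1\right)\right)\right) = 885 \left(12 + \left(3 - 12\right)\right) = 885 \left(12 - 9\right) = 885 \cdot 3 = 2655$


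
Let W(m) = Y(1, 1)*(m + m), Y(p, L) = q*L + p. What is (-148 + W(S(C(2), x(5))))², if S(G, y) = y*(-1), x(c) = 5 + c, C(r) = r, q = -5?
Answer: 4624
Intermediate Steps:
Y(p, L) = p - 5*L (Y(p, L) = -5*L + p = p - 5*L)
S(G, y) = -y
W(m) = -8*m (W(m) = (1 - 5*1)*(m + m) = (1 - 5)*(2*m) = -8*m)
(-148 + W(S(C(2), x(5))))² = (-148 - (-8)*(5 + 5))² = (-148 - (-8)*10)² = (-148 - 8*(-10))² = (-148 + 80)² = (-68)² = 4624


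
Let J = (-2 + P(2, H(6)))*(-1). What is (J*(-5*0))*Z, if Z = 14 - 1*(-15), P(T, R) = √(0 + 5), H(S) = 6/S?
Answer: 0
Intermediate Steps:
P(T, R) = √5
J = 2 - √5 (J = (-2 + √5)*(-1) = 2 - √5 ≈ -0.23607)
Z = 29 (Z = 14 + 15 = 29)
(J*(-5*0))*Z = ((2 - √5)*(-5*0))*29 = ((2 - √5)*0)*29 = 0*29 = 0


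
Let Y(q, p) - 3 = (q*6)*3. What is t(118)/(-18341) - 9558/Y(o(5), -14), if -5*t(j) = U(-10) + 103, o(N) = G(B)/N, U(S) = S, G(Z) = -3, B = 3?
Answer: 1460861859/1192165 ≈ 1225.4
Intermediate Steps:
o(N) = -3/N
t(j) = -93/5 (t(j) = -(-10 + 103)/5 = -1/5*93 = -93/5)
Y(q, p) = 3 + 18*q (Y(q, p) = 3 + (q*6)*3 = 3 + (6*q)*3 = 3 + 18*q)
t(118)/(-18341) - 9558/Y(o(5), -14) = -93/5/(-18341) - 9558/(3 + 18*(-3/5)) = -93/5*(-1/18341) - 9558/(3 + 18*(-3*1/5)) = 93/91705 - 9558/(3 + 18*(-3/5)) = 93/91705 - 9558/(3 - 54/5) = 93/91705 - 9558/(-39/5) = 93/91705 - 9558*(-5/39) = 93/91705 + 15930/13 = 1460861859/1192165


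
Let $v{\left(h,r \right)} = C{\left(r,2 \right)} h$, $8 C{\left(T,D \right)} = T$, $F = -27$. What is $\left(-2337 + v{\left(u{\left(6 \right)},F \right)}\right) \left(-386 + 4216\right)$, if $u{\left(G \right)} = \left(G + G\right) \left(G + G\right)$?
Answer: $-10812090$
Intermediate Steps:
$C{\left(T,D \right)} = \frac{T}{8}$
$u{\left(G \right)} = 4 G^{2}$ ($u{\left(G \right)} = 2 G 2 G = 4 G^{2}$)
$v{\left(h,r \right)} = \frac{h r}{8}$ ($v{\left(h,r \right)} = \frac{r}{8} h = \frac{h r}{8}$)
$\left(-2337 + v{\left(u{\left(6 \right)},F \right)}\right) \left(-386 + 4216\right) = \left(-2337 + \frac{1}{8} \cdot 4 \cdot 6^{2} \left(-27\right)\right) \left(-386 + 4216\right) = \left(-2337 + \frac{1}{8} \cdot 4 \cdot 36 \left(-27\right)\right) 3830 = \left(-2337 + \frac{1}{8} \cdot 144 \left(-27\right)\right) 3830 = \left(-2337 - 486\right) 3830 = \left(-2823\right) 3830 = -10812090$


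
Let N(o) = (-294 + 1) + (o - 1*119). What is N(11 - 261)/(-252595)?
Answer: 662/252595 ≈ 0.0026208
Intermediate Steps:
N(o) = -412 + o (N(o) = -293 + (o - 119) = -293 + (-119 + o) = -412 + o)
N(11 - 261)/(-252595) = (-412 + (11 - 261))/(-252595) = (-412 - 250)*(-1/252595) = -662*(-1/252595) = 662/252595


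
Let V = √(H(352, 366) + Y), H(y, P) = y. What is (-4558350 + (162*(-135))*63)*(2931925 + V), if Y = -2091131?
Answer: -17404375908000 - 5936160*I*√2090779 ≈ -1.7404e+13 - 8.5834e+9*I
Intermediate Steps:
V = I*√2090779 (V = √(352 - 2091131) = √(-2090779) = I*√2090779 ≈ 1446.0*I)
(-4558350 + (162*(-135))*63)*(2931925 + V) = (-4558350 + (162*(-135))*63)*(2931925 + I*√2090779) = (-4558350 - 21870*63)*(2931925 + I*√2090779) = (-4558350 - 1377810)*(2931925 + I*√2090779) = -5936160*(2931925 + I*√2090779) = -17404375908000 - 5936160*I*√2090779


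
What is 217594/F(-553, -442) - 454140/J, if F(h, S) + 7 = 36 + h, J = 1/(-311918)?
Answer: 37113463307443/262 ≈ 1.4165e+11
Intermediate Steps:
J = -1/311918 ≈ -3.2060e-6
F(h, S) = 29 + h (F(h, S) = -7 + (36 + h) = 29 + h)
217594/F(-553, -442) - 454140/J = 217594/(29 - 553) - 454140/(-1/311918) = 217594/(-524) - 454140*(-311918) = 217594*(-1/524) + 141654440520 = -108797/262 + 141654440520 = 37113463307443/262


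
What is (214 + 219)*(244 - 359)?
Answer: -49795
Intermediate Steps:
(214 + 219)*(244 - 359) = 433*(-115) = -49795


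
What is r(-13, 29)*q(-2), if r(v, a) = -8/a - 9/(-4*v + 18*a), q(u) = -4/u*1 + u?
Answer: 0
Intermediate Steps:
q(u) = u - 4/u (q(u) = -4/u + u = u - 4/u)
r(v, a) = -9/(-4*v + 18*a) - 8/a
r(-13, 29)*q(-2) = ((½)*(-153*29 + 32*(-13))/(29*(-2*(-13) + 9*29)))*(-2 - 4/(-2)) = ((½)*(1/29)*(-4437 - 416)/(26 + 261))*(-2 - 4*(-½)) = ((½)*(1/29)*(-4853)/287)*(-2 + 2) = ((½)*(1/29)*(1/287)*(-4853))*0 = -4853/16646*0 = 0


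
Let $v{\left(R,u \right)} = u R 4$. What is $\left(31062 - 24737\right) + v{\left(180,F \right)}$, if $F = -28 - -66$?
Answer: $33685$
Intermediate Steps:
$F = 38$ ($F = -28 + 66 = 38$)
$v{\left(R,u \right)} = 4 R u$ ($v{\left(R,u \right)} = R u 4 = 4 R u$)
$\left(31062 - 24737\right) + v{\left(180,F \right)} = \left(31062 - 24737\right) + 4 \cdot 180 \cdot 38 = 6325 + 27360 = 33685$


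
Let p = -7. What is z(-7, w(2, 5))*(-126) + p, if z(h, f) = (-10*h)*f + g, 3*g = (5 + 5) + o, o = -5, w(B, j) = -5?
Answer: 43883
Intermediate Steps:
g = 5/3 (g = ((5 + 5) - 5)/3 = (10 - 5)/3 = (⅓)*5 = 5/3 ≈ 1.6667)
z(h, f) = 5/3 - 10*f*h (z(h, f) = (-10*h)*f + 5/3 = -10*f*h + 5/3 = 5/3 - 10*f*h)
z(-7, w(2, 5))*(-126) + p = (5/3 - 10*(-5)*(-7))*(-126) - 7 = (5/3 - 350)*(-126) - 7 = -1045/3*(-126) - 7 = 43890 - 7 = 43883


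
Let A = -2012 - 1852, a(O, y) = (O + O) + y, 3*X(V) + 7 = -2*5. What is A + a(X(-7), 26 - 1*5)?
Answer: -11563/3 ≈ -3854.3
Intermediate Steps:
X(V) = -17/3 (X(V) = -7/3 + (-2*5)/3 = -7/3 + (⅓)*(-10) = -7/3 - 10/3 = -17/3)
a(O, y) = y + 2*O (a(O, y) = 2*O + y = y + 2*O)
A = -3864
A + a(X(-7), 26 - 1*5) = -3864 + ((26 - 1*5) + 2*(-17/3)) = -3864 + ((26 - 5) - 34/3) = -3864 + (21 - 34/3) = -3864 + 29/3 = -11563/3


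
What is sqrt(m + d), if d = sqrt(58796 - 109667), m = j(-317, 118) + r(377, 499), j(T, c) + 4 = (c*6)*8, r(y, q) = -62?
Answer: sqrt(5598 + I*sqrt(50871)) ≈ 74.835 + 1.507*I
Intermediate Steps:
j(T, c) = -4 + 48*c (j(T, c) = -4 + (c*6)*8 = -4 + (6*c)*8 = -4 + 48*c)
m = 5598 (m = (-4 + 48*118) - 62 = (-4 + 5664) - 62 = 5660 - 62 = 5598)
d = I*sqrt(50871) (d = sqrt(-50871) = I*sqrt(50871) ≈ 225.55*I)
sqrt(m + d) = sqrt(5598 + I*sqrt(50871))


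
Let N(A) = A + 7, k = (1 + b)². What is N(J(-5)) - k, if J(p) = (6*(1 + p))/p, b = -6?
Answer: -66/5 ≈ -13.200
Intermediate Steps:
k = 25 (k = (1 - 6)² = (-5)² = 25)
J(p) = (6 + 6*p)/p
N(A) = 7 + A
N(J(-5)) - k = (7 + (6 + 6/(-5))) - 1*25 = (7 + (6 + 6*(-⅕))) - 25 = (7 + (6 - 6/5)) - 25 = (7 + 24/5) - 25 = 59/5 - 25 = -66/5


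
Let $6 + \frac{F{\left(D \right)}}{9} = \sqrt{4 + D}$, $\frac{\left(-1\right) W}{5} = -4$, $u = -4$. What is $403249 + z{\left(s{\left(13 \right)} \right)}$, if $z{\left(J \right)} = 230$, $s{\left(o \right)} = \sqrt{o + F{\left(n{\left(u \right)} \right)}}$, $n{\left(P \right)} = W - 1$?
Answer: $403479$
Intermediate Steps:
$W = 20$ ($W = \left(-5\right) \left(-4\right) = 20$)
$n{\left(P \right)} = 19$ ($n{\left(P \right)} = 20 - 1 = 19$)
$F{\left(D \right)} = -54 + 9 \sqrt{4 + D}$
$s{\left(o \right)} = \sqrt{-54 + o + 9 \sqrt{23}}$ ($s{\left(o \right)} = \sqrt{o - \left(54 - 9 \sqrt{4 + 19}\right)} = \sqrt{o - \left(54 - 9 \sqrt{23}\right)} = \sqrt{-54 + o + 9 \sqrt{23}}$)
$403249 + z{\left(s{\left(13 \right)} \right)} = 403249 + 230 = 403479$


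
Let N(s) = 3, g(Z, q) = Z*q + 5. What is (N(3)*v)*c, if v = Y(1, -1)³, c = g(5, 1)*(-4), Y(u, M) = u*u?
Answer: -120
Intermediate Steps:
g(Z, q) = 5 + Z*q
Y(u, M) = u²
c = -40 (c = (5 + 5*1)*(-4) = (5 + 5)*(-4) = 10*(-4) = -40)
v = 1 (v = (1²)³ = 1³ = 1)
(N(3)*v)*c = (3*1)*(-40) = 3*(-40) = -120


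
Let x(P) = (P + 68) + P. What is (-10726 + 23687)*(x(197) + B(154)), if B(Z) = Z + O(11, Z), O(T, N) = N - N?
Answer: 7983976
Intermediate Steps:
O(T, N) = 0
x(P) = 68 + 2*P (x(P) = (68 + P) + P = 68 + 2*P)
B(Z) = Z (B(Z) = Z + 0 = Z)
(-10726 + 23687)*(x(197) + B(154)) = (-10726 + 23687)*((68 + 2*197) + 154) = 12961*((68 + 394) + 154) = 12961*(462 + 154) = 12961*616 = 7983976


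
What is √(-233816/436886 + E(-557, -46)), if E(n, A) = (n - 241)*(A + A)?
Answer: 2*√875797751912585/218443 ≈ 270.95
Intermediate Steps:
E(n, A) = 2*A*(-241 + n) (E(n, A) = (-241 + n)*(2*A) = 2*A*(-241 + n))
√(-233816/436886 + E(-557, -46)) = √(-233816/436886 + 2*(-46)*(-241 - 557)) = √(-233816*1/436886 + 2*(-46)*(-798)) = √(-116908/218443 + 73416) = √(16037094380/218443) = 2*√875797751912585/218443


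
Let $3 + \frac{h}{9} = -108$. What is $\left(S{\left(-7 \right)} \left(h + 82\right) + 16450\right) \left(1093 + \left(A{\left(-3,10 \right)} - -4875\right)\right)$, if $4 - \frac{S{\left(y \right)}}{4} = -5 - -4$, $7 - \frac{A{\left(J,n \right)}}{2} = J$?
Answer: $-11317320$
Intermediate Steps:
$h = -999$ ($h = -27 + 9 \left(-108\right) = -27 - 972 = -999$)
$A{\left(J,n \right)} = 14 - 2 J$
$S{\left(y \right)} = 20$ ($S{\left(y \right)} = 16 - 4 \left(-5 - -4\right) = 16 - 4 \left(-5 + 4\right) = 16 - -4 = 16 + 4 = 20$)
$\left(S{\left(-7 \right)} \left(h + 82\right) + 16450\right) \left(1093 + \left(A{\left(-3,10 \right)} - -4875\right)\right) = \left(20 \left(-999 + 82\right) + 16450\right) \left(1093 + \left(\left(14 - -6\right) - -4875\right)\right) = \left(20 \left(-917\right) + 16450\right) \left(1093 + \left(\left(14 + 6\right) + 4875\right)\right) = \left(-18340 + 16450\right) \left(1093 + \left(20 + 4875\right)\right) = - 1890 \left(1093 + 4895\right) = \left(-1890\right) 5988 = -11317320$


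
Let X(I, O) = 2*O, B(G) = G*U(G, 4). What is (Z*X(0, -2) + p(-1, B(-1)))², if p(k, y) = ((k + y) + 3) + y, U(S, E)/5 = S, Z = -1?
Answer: 256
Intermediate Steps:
U(S, E) = 5*S
B(G) = 5*G² (B(G) = G*(5*G) = 5*G²)
p(k, y) = 3 + k + 2*y (p(k, y) = (3 + k + y) + y = 3 + k + 2*y)
(Z*X(0, -2) + p(-1, B(-1)))² = (-2*(-2) + (3 - 1 + 2*(5*(-1)²)))² = (-1*(-4) + (3 - 1 + 2*(5*1)))² = (4 + (3 - 1 + 2*5))² = (4 + (3 - 1 + 10))² = (4 + 12)² = 16² = 256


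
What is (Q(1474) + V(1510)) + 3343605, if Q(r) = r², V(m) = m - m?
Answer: 5516281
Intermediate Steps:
V(m) = 0
(Q(1474) + V(1510)) + 3343605 = (1474² + 0) + 3343605 = (2172676 + 0) + 3343605 = 2172676 + 3343605 = 5516281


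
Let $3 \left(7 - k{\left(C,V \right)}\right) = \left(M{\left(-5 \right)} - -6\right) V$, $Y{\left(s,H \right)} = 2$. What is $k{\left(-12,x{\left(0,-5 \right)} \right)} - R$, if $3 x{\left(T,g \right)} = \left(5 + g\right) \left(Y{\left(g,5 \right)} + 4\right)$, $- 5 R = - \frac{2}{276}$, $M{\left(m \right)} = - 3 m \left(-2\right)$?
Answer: $\frac{4829}{690} \approx 6.9986$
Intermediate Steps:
$M{\left(m \right)} = 6 m$
$R = \frac{1}{690}$ ($R = - \frac{\left(-2\right) \frac{1}{276}}{5} = \left(- \frac{1}{5}\right) \left(- \frac{1}{138}\right) = \frac{1}{690} \approx 0.0014493$)
$x{\left(T,g \right)} = 10 + 2 g$ ($x{\left(T,g \right)} = \frac{\left(5 + g\right) \left(2 + 4\right)}{3} = \frac{\left(5 + g\right) 6}{3} = \frac{30 + 6 g}{3} = 10 + 2 g$)
$k{\left(C,V \right)} = 7 + 8 V$ ($k{\left(C,V \right)} = 7 - \frac{\left(6 \left(-5\right) - -6\right) V}{3} = 7 - \frac{\left(-30 + 6\right) V}{3} = 7 - \frac{\left(-24\right) V}{3} = 7 + 8 V$)
$k{\left(-12,x{\left(0,-5 \right)} \right)} - R = \left(7 + 8 \left(10 + 2 \left(-5\right)\right)\right) - \frac{1}{690} = \left(7 + 8 \left(10 - 10\right)\right) - \frac{1}{690} = \left(7 + 8 \cdot 0\right) - \frac{1}{690} = \left(7 + 0\right) - \frac{1}{690} = 7 - \frac{1}{690} = \frac{4829}{690}$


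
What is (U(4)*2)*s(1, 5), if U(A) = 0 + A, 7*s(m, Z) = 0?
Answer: 0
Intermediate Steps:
s(m, Z) = 0 (s(m, Z) = (⅐)*0 = 0)
U(A) = A
(U(4)*2)*s(1, 5) = (4*2)*0 = 8*0 = 0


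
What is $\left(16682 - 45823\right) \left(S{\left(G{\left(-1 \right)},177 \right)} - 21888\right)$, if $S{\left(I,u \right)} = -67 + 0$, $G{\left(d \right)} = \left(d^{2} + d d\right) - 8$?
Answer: $639790655$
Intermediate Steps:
$G{\left(d \right)} = -8 + 2 d^{2}$ ($G{\left(d \right)} = \left(d^{2} + d^{2}\right) - 8 = 2 d^{2} - 8 = -8 + 2 d^{2}$)
$S{\left(I,u \right)} = -67$
$\left(16682 - 45823\right) \left(S{\left(G{\left(-1 \right)},177 \right)} - 21888\right) = \left(16682 - 45823\right) \left(-67 - 21888\right) = \left(-29141\right) \left(-21955\right) = 639790655$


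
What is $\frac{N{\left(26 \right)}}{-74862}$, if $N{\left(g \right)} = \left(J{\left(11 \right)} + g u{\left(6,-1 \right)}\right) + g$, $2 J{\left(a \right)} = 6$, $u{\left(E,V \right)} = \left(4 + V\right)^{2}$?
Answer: $- \frac{263}{74862} \approx -0.0035131$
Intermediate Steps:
$J{\left(a \right)} = 3$ ($J{\left(a \right)} = \frac{1}{2} \cdot 6 = 3$)
$N{\left(g \right)} = 3 + 10 g$ ($N{\left(g \right)} = \left(3 + g \left(4 - 1\right)^{2}\right) + g = \left(3 + g 3^{2}\right) + g = \left(3 + g 9\right) + g = \left(3 + 9 g\right) + g = 3 + 10 g$)
$\frac{N{\left(26 \right)}}{-74862} = \frac{3 + 10 \cdot 26}{-74862} = \left(3 + 260\right) \left(- \frac{1}{74862}\right) = 263 \left(- \frac{1}{74862}\right) = - \frac{263}{74862}$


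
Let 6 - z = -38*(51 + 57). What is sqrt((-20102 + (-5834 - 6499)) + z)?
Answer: 5*I*sqrt(1133) ≈ 168.3*I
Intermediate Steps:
z = 4110 (z = 6 - (-38)*(51 + 57) = 6 - (-38)*108 = 6 - 1*(-4104) = 6 + 4104 = 4110)
sqrt((-20102 + (-5834 - 6499)) + z) = sqrt((-20102 + (-5834 - 6499)) + 4110) = sqrt((-20102 - 12333) + 4110) = sqrt(-32435 + 4110) = sqrt(-28325) = 5*I*sqrt(1133)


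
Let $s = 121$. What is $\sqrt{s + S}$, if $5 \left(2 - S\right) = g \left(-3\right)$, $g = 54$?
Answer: $\frac{\sqrt{3885}}{5} \approx 12.466$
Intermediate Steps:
$S = \frac{172}{5}$ ($S = 2 - \frac{54 \left(-3\right)}{5} = 2 - - \frac{162}{5} = 2 + \frac{162}{5} = \frac{172}{5} \approx 34.4$)
$\sqrt{s + S} = \sqrt{121 + \frac{172}{5}} = \sqrt{\frac{777}{5}} = \frac{\sqrt{3885}}{5}$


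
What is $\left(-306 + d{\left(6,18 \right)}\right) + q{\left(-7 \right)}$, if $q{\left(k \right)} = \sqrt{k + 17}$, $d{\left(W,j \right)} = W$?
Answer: $-300 + \sqrt{10} \approx -296.84$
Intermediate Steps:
$q{\left(k \right)} = \sqrt{17 + k}$
$\left(-306 + d{\left(6,18 \right)}\right) + q{\left(-7 \right)} = \left(-306 + 6\right) + \sqrt{17 - 7} = -300 + \sqrt{10}$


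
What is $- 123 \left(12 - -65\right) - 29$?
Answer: $-9500$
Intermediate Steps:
$- 123 \left(12 - -65\right) - 29 = - 123 \left(12 + 65\right) - 29 = \left(-123\right) 77 - 29 = -9471 - 29 = -9500$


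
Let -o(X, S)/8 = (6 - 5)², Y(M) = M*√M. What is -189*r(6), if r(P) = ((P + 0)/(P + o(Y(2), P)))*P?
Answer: 3402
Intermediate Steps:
Y(M) = M^(3/2)
o(X, S) = -8 (o(X, S) = -8*(6 - 5)² = -8*1² = -8*1 = -8)
r(P) = P²/(-8 + P) (r(P) = ((P + 0)/(P - 8))*P = (P/(-8 + P))*P = P²/(-8 + P))
-189*r(6) = -189*6²/(-8 + 6) = -6804/(-2) = -6804*(-1)/2 = -189*(-18) = 3402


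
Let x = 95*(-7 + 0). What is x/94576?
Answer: -665/94576 ≈ -0.0070314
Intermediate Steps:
x = -665 (x = 95*(-7) = -665)
x/94576 = -665/94576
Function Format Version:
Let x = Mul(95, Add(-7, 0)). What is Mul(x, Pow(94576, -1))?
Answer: Rational(-665, 94576) ≈ -0.0070314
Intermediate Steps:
x = -665 (x = Mul(95, -7) = -665)
Mul(x, Pow(94576, -1)) = Mul(-665, Pow(94576, -1)) = Mul(-665, Rational(1, 94576)) = Rational(-665, 94576)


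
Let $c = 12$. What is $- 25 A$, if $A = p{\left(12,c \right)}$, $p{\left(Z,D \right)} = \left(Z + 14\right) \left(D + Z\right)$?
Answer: $-15600$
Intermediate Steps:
$p{\left(Z,D \right)} = \left(14 + Z\right) \left(D + Z\right)$
$A = 624$ ($A = 12^{2} + 14 \cdot 12 + 14 \cdot 12 + 12 \cdot 12 = 144 + 168 + 168 + 144 = 624$)
$- 25 A = \left(-25\right) 624 = -15600$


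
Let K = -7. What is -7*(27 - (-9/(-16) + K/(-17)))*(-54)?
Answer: 1337931/136 ≈ 9837.7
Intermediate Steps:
-7*(27 - (-9/(-16) + K/(-17)))*(-54) = -7*(27 - (-9/(-16) - 7/(-17)))*(-54) = -7*(27 - (-9*(-1/16) - 7*(-1/17)))*(-54) = -7*(27 - (9/16 + 7/17))*(-54) = -7*(27 - 1*265/272)*(-54) = -7*(27 - 265/272)*(-54) = -7*7079/272*(-54) = -49553/272*(-54) = 1337931/136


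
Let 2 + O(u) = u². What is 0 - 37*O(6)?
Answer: -1258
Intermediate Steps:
O(u) = -2 + u²
0 - 37*O(6) = 0 - 37*(-2 + 6²) = 0 - 37*(-2 + 36) = 0 - 37*34 = 0 - 1258 = -1258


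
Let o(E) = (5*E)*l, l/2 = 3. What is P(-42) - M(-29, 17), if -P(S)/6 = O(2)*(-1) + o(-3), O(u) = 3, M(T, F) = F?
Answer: 541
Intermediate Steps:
l = 6 (l = 2*3 = 6)
o(E) = 30*E (o(E) = (5*E)*6 = 30*E)
P(S) = 558 (P(S) = -6*(3*(-1) + 30*(-3)) = -6*(-3 - 90) = -6*(-93) = 558)
P(-42) - M(-29, 17) = 558 - 1*17 = 558 - 17 = 541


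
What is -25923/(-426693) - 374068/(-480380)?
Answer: 14338757322/17081231945 ≈ 0.83945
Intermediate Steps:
-25923/(-426693) - 374068/(-480380) = -25923*(-1/426693) - 374068*(-1/480380) = 8641/142231 + 93517/120095 = 14338757322/17081231945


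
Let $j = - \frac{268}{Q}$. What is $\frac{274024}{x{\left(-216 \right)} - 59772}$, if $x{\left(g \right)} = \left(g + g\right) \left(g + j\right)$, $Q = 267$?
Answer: $\frac{6097034}{755913} \approx 8.0658$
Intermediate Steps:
$j = - \frac{268}{267} \approx -1.0037$
$x{\left(g \right)} = 2 g \left(- \frac{268}{267} + g\right)$ ($x{\left(g \right)} = \left(g + g\right) \left(g - \frac{268}{267}\right) = 2 g \left(- \frac{268}{267} + g\right)$)
$\frac{274024}{x{\left(-216 \right)} - 59772} = \frac{274024}{\frac{2}{267} \left(-216\right) \left(-268 + 267 \left(-216\right)\right) - 59772} = \frac{274024}{\frac{2}{267} \left(-216\right) \left(-268 - 57672\right) - 59772} = \frac{274024}{\frac{2}{267} \left(-216\right) \left(-57940\right) - 59772} = \frac{274024}{\frac{8343360}{89} - 59772} = \frac{274024}{\frac{3023652}{89}} = 274024 \cdot \frac{89}{3023652} = \frac{6097034}{755913}$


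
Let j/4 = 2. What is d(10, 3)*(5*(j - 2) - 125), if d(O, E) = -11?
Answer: 1045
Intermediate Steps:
j = 8 (j = 4*2 = 8)
d(10, 3)*(5*(j - 2) - 125) = -11*(5*(8 - 2) - 125) = -11*(5*6 - 125) = -11*(30 - 125) = -11*(-95) = 1045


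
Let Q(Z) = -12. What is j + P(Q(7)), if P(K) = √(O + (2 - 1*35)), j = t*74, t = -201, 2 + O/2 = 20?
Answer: -14874 + √3 ≈ -14872.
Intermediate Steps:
O = 36 (O = -4 + 2*20 = -4 + 40 = 36)
j = -14874 (j = -201*74 = -14874)
P(K) = √3 (P(K) = √(36 + (2 - 1*35)) = √(36 + (2 - 35)) = √(36 - 33) = √3)
j + P(Q(7)) = -14874 + √3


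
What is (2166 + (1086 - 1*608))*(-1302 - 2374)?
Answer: -9719344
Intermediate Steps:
(2166 + (1086 - 1*608))*(-1302 - 2374) = (2166 + (1086 - 608))*(-3676) = (2166 + 478)*(-3676) = 2644*(-3676) = -9719344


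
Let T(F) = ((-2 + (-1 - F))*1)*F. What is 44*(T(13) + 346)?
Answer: 6072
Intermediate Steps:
T(F) = F*(-3 - F) (T(F) = ((-3 - F)*1)*F = (-3 - F)*F = F*(-3 - F))
44*(T(13) + 346) = 44*(-1*13*(3 + 13) + 346) = 44*(-1*13*16 + 346) = 44*(-208 + 346) = 44*138 = 6072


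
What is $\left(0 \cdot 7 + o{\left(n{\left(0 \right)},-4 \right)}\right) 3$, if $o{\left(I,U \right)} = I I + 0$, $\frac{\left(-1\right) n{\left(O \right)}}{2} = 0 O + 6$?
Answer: $432$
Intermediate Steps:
$n{\left(O \right)} = -12$ ($n{\left(O \right)} = - 2 \left(0 O + 6\right) = - 2 \left(0 + 6\right) = \left(-2\right) 6 = -12$)
$o{\left(I,U \right)} = I^{2}$ ($o{\left(I,U \right)} = I^{2} + 0 = I^{2}$)
$\left(0 \cdot 7 + o{\left(n{\left(0 \right)},-4 \right)}\right) 3 = \left(0 \cdot 7 + \left(-12\right)^{2}\right) 3 = \left(0 + 144\right) 3 = 144 \cdot 3 = 432$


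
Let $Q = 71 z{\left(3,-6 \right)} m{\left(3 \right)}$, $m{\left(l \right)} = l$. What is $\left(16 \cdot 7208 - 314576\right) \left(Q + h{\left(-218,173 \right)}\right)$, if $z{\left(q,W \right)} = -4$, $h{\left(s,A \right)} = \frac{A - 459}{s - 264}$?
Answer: $\frac{40883497872}{241} \approx 1.6964 \cdot 10^{8}$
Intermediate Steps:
$h{\left(s,A \right)} = \frac{-459 + A}{-264 + s}$
$Q = -852$ ($Q = 71 \left(-4\right) 3 = \left(-284\right) 3 = -852$)
$\left(16 \cdot 7208 - 314576\right) \left(Q + h{\left(-218,173 \right)}\right) = \left(16 \cdot 7208 - 314576\right) \left(-852 + \frac{-459 + 173}{-264 - 218}\right) = \left(115328 - 314576\right) \left(-852 + \frac{1}{-482} \left(-286\right)\right) = - 199248 \left(-852 - - \frac{143}{241}\right) = - 199248 \left(-852 + \frac{143}{241}\right) = \left(-199248\right) \left(- \frac{205189}{241}\right) = \frac{40883497872}{241}$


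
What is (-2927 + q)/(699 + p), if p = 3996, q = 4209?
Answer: 1282/4695 ≈ 0.27306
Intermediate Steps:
(-2927 + q)/(699 + p) = (-2927 + 4209)/(699 + 3996) = 1282/4695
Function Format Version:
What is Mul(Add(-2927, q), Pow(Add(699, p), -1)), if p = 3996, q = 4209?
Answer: Rational(1282, 4695) ≈ 0.27306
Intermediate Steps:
Mul(Add(-2927, q), Pow(Add(699, p), -1)) = Mul(Add(-2927, 4209), Pow(Add(699, 3996), -1)) = Mul(1282, Pow(4695, -1)) = Mul(1282, Rational(1, 4695)) = Rational(1282, 4695)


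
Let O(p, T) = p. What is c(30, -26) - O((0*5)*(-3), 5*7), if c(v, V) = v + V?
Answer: 4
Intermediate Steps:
c(v, V) = V + v
c(30, -26) - O((0*5)*(-3), 5*7) = (-26 + 30) - 0*5*(-3) = 4 - 0*(-3) = 4 - 1*0 = 4 + 0 = 4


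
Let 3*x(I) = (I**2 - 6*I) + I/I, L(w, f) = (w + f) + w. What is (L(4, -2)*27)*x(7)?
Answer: 432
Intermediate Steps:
L(w, f) = f + 2*w (L(w, f) = (f + w) + w = f + 2*w)
x(I) = 1/3 - 2*I + I**2/3 (x(I) = ((I**2 - 6*I) + I/I)/3 = ((I**2 - 6*I) + 1)/3 = (1 + I**2 - 6*I)/3 = 1/3 - 2*I + I**2/3)
(L(4, -2)*27)*x(7) = ((-2 + 2*4)*27)*(1/3 - 2*7 + (1/3)*7**2) = ((-2 + 8)*27)*(1/3 - 14 + (1/3)*49) = (6*27)*(1/3 - 14 + 49/3) = 162*(8/3) = 432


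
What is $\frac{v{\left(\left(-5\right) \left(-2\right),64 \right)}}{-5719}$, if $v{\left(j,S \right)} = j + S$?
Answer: $- \frac{74}{5719} \approx -0.012939$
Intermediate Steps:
$v{\left(j,S \right)} = S + j$
$\frac{v{\left(\left(-5\right) \left(-2\right),64 \right)}}{-5719} = \frac{64 - -10}{-5719} = \left(64 + 10\right) \left(- \frac{1}{5719}\right) = 74 \left(- \frac{1}{5719}\right) = - \frac{74}{5719}$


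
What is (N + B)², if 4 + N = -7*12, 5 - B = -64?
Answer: 361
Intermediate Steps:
B = 69 (B = 5 - 1*(-64) = 5 + 64 = 69)
N = -88 (N = -4 - 7*12 = -4 - 84 = -88)
(N + B)² = (-88 + 69)² = (-19)² = 361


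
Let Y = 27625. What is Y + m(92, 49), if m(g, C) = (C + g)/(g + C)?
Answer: 27626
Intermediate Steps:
m(g, C) = 1 (m(g, C) = (C + g)/(C + g) = 1)
Y + m(92, 49) = 27625 + 1 = 27626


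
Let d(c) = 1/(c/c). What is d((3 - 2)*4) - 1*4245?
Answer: -4244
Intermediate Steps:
d(c) = 1 (d(c) = 1/1 = 1)
d((3 - 2)*4) - 1*4245 = 1 - 1*4245 = 1 - 4245 = -4244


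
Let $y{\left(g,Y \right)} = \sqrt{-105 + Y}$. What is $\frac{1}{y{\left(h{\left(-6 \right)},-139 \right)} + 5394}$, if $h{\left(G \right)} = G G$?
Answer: $\frac{2697}{14547740} - \frac{i \sqrt{61}}{14547740} \approx 0.00018539 - 5.3687 \cdot 10^{-7} i$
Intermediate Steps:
$h{\left(G \right)} = G^{2}$
$\frac{1}{y{\left(h{\left(-6 \right)},-139 \right)} + 5394} = \frac{1}{\sqrt{-105 - 139} + 5394} = \frac{1}{\sqrt{-244} + 5394} = \frac{1}{2 i \sqrt{61} + 5394} = \frac{1}{5394 + 2 i \sqrt{61}}$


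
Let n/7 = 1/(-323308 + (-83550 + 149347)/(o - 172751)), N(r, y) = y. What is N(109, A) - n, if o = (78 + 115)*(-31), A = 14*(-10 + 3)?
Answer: -5663046140024/57786197869 ≈ -98.000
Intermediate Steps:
A = -98 (A = 14*(-7) = -98)
o = -5983 (o = 193*(-31) = -5983)
n = -1251138/57786197869 (n = 7/(-323308 + (-83550 + 149347)/(-5983 - 172751)) = 7/(-323308 + 65797/(-178734)) = 7/(-323308 + 65797*(-1/178734)) = 7/(-323308 - 65797/178734) = 7/(-57786197869/178734) = 7*(-178734/57786197869) = -1251138/57786197869 ≈ -2.1651e-5)
N(109, A) - n = -98 - 1*(-1251138/57786197869) = -98 + 1251138/57786197869 = -5663046140024/57786197869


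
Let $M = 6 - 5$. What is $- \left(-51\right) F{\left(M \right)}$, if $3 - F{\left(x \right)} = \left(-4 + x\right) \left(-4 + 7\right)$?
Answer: $612$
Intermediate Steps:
$M = 1$ ($M = 6 - 5 = 1$)
$F{\left(x \right)} = 15 - 3 x$ ($F{\left(x \right)} = 3 - \left(-4 + x\right) \left(-4 + 7\right) = 3 - \left(-4 + x\right) 3 = 3 - \left(-12 + 3 x\right) = 15 - 3 x$)
$- \left(-51\right) F{\left(M \right)} = - \left(-51\right) \left(15 - 3\right) = - \left(-51\right) 12 = \left(-1\right) \left(-612\right) = 612$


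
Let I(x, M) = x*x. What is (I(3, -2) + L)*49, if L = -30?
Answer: -1029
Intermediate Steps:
I(x, M) = x²
(I(3, -2) + L)*49 = (3² - 30)*49 = (9 - 30)*49 = -21*49 = -1029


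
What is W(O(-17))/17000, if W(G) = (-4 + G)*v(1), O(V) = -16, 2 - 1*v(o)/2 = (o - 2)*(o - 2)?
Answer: -1/425 ≈ -0.0023529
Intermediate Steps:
v(o) = 4 - 2*(-2 + o)² (v(o) = 4 - 2*(o - 2)*(o - 2) = 4 - 2*(-2 + o)*(-2 + o) = 4 - 2*(-2 + o)²)
W(G) = -8 + 2*G (W(G) = (-4 + G)*(4 - 2*(-2 + 1)²) = (-4 + G)*(4 - 2*(-1)²) = (-4 + G)*(4 - 2*1) = (-4 + G)*(4 - 2) = (-4 + G)*2 = -8 + 2*G)
W(O(-17))/17000 = (-8 + 2*(-16))/17000 = (-8 - 32)*(1/17000) = -40*1/17000 = -1/425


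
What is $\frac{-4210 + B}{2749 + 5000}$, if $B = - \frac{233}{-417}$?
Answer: $- \frac{1755337}{3231333} \approx -0.54322$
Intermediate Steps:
$B = \frac{233}{417}$ ($B = \left(-233\right) \left(- \frac{1}{417}\right) = \frac{233}{417} \approx 0.55875$)
$\frac{-4210 + B}{2749 + 5000} = \frac{-4210 + \frac{233}{417}}{2749 + 5000} = - \frac{1755337}{417 \cdot 7749} = \left(- \frac{1755337}{417}\right) \frac{1}{7749} = - \frac{1755337}{3231333}$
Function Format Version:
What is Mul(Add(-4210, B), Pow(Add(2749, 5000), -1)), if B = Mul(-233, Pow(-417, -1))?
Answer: Rational(-1755337, 3231333) ≈ -0.54322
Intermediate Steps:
B = Rational(233, 417) (B = Mul(-233, Rational(-1, 417)) = Rational(233, 417) ≈ 0.55875)
Mul(Add(-4210, B), Pow(Add(2749, 5000), -1)) = Mul(Add(-4210, Rational(233, 417)), Pow(Add(2749, 5000), -1)) = Mul(Rational(-1755337, 417), Pow(7749, -1)) = Mul(Rational(-1755337, 417), Rational(1, 7749)) = Rational(-1755337, 3231333)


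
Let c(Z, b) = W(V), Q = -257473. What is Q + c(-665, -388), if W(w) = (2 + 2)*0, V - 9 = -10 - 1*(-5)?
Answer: -257473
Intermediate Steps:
V = 4 (V = 9 + (-10 - 1*(-5)) = 9 + (-10 + 5) = 9 - 5 = 4)
W(w) = 0 (W(w) = 4*0 = 0)
c(Z, b) = 0
Q + c(-665, -388) = -257473 + 0 = -257473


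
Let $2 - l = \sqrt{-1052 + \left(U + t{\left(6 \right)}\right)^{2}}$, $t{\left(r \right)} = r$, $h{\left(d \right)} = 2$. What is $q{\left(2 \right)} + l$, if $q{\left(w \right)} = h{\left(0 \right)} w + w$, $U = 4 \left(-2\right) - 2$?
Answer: $8 - 2 i \sqrt{259} \approx 8.0 - 32.187 i$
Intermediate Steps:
$U = -10$ ($U = -8 - 2 = -10$)
$q{\left(w \right)} = 3 w$ ($q{\left(w \right)} = 2 w + w = 3 w$)
$l = 2 - 2 i \sqrt{259}$ ($l = 2 - \sqrt{-1052 + \left(-10 + 6\right)^{2}} = 2 - \sqrt{-1052 + \left(-4\right)^{2}} = 2 - \sqrt{-1052 + 16} = 2 - \sqrt{-1036} = 2 - 2 i \sqrt{259} \approx 2.0 - 32.187 i$)
$q{\left(2 \right)} + l = 3 \cdot 2 + \left(2 - 2 i \sqrt{259}\right) = 6 + \left(2 - 2 i \sqrt{259}\right) = 8 - 2 i \sqrt{259}$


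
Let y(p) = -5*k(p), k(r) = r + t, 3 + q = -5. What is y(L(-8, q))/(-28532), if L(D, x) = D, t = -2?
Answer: -25/14266 ≈ -0.0017524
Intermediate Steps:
q = -8 (q = -3 - 5 = -8)
k(r) = -2 + r (k(r) = r - 2 = -2 + r)
y(p) = 10 - 5*p (y(p) = -5*(-2 + p) = 10 - 5*p)
y(L(-8, q))/(-28532) = (10 - 5*(-8))/(-28532) = (10 + 40)*(-1/28532) = 50*(-1/28532) = -25/14266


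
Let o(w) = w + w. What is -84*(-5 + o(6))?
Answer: -588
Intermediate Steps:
o(w) = 2*w
-84*(-5 + o(6)) = -84*(-5 + 2*6) = -84*(-5 + 12) = -84*7 = -12*49 = -588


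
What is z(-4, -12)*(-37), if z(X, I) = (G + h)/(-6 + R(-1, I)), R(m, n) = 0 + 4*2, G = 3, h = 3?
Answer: -111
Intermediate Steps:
R(m, n) = 8 (R(m, n) = 0 + 8 = 8)
z(X, I) = 3 (z(X, I) = (3 + 3)/(-6 + 8) = 6/2 = 6*(1/2) = 3)
z(-4, -12)*(-37) = 3*(-37) = -111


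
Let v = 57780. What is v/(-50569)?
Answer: -57780/50569 ≈ -1.1426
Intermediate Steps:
v/(-50569) = 57780/(-50569) = 57780*(-1/50569) = -57780/50569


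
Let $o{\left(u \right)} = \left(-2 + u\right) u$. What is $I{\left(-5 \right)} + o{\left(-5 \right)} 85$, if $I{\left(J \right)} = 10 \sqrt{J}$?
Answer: $2975 + 10 i \sqrt{5} \approx 2975.0 + 22.361 i$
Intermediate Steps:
$o{\left(u \right)} = u \left(-2 + u\right)$
$I{\left(-5 \right)} + o{\left(-5 \right)} 85 = 10 \sqrt{-5} + - 5 \left(-2 - 5\right) 85 = 10 i \sqrt{5} + \left(-5\right) \left(-7\right) 85 = 10 i \sqrt{5} + 35 \cdot 85 = 10 i \sqrt{5} + 2975 = 2975 + 10 i \sqrt{5}$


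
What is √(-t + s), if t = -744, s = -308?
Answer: 2*√109 ≈ 20.881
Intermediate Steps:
√(-t + s) = √(-1*(-744) - 308) = √(744 - 308) = √436 = 2*√109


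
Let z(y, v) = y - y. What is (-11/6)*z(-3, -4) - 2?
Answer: -2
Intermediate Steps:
z(y, v) = 0
(-11/6)*z(-3, -4) - 2 = -11/6*0 - 2 = 0 - 2 = -2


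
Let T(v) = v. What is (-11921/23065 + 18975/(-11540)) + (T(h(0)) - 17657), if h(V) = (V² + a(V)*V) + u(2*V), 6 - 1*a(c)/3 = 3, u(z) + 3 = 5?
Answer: -134280238349/7604860 ≈ -17657.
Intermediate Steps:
u(z) = 2 (u(z) = -3 + 5 = 2)
a(c) = 9 (a(c) = 18 - 3*3 = 18 - 9 = 9)
h(V) = 2 + V² + 9*V (h(V) = (V² + 9*V) + 2 = 2 + V² + 9*V)
(-11921/23065 + 18975/(-11540)) + (T(h(0)) - 17657) = (-11921/23065 + 18975/(-11540)) + ((2 + 0² + 9*0) - 17657) = (-11921*1/23065 + 18975*(-1/11540)) + ((2 + 0 + 0) - 17657) = (-1703/3295 - 3795/2308) + (2 - 17657) = -16435049/7604860 - 17655 = -134280238349/7604860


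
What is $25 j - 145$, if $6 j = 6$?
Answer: $-120$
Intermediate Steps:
$j = 1$ ($j = \frac{1}{6} \cdot 6 = 1$)
$25 j - 145 = 25 \cdot 1 - 145 = 25 - 145 = -120$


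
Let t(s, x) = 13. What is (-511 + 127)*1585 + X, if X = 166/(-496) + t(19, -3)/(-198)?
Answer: -14943339109/24552 ≈ -6.0864e+5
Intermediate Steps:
X = -9829/24552 (X = 166/(-496) + 13/(-198) = 166*(-1/496) + 13*(-1/198) = -83/248 - 13/198 = -9829/24552 ≈ -0.40033)
(-511 + 127)*1585 + X = (-511 + 127)*1585 - 9829/24552 = -384*1585 - 9829/24552 = -608640 - 9829/24552 = -14943339109/24552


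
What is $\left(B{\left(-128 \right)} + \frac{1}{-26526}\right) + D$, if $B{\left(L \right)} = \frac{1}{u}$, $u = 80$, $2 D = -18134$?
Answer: $- \frac{9620436457}{1061040} \approx -9067.0$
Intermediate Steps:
$D = -9067$ ($D = \frac{1}{2} \left(-18134\right) = -9067$)
$B{\left(L \right)} = \frac{1}{80}$
$\left(B{\left(-128 \right)} + \frac{1}{-26526}\right) + D = \left(\frac{1}{80} + \frac{1}{-26526}\right) - 9067 = \left(\frac{1}{80} - \frac{1}{26526}\right) - 9067 = \frac{13223}{1061040} - 9067 = - \frac{9620436457}{1061040}$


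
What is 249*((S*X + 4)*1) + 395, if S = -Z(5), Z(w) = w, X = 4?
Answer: -3589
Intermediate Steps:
S = -5 (S = -1*5 = -5)
249*((S*X + 4)*1) + 395 = 249*((-5*4 + 4)*1) + 395 = 249*((-20 + 4)*1) + 395 = 249*(-16*1) + 395 = 249*(-16) + 395 = -3984 + 395 = -3589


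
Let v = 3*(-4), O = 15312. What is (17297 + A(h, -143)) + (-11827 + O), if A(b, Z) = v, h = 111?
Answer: 20770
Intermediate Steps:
v = -12
A(b, Z) = -12
(17297 + A(h, -143)) + (-11827 + O) = (17297 - 12) + (-11827 + 15312) = 17285 + 3485 = 20770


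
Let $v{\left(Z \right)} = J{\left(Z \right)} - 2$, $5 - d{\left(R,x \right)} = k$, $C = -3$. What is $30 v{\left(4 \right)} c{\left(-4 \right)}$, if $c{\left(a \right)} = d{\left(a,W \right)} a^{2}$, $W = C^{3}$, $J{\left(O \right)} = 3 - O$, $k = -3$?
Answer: $-11520$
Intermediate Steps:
$W = -27$ ($W = \left(-3\right)^{3} = -27$)
$d{\left(R,x \right)} = 8$ ($d{\left(R,x \right)} = 5 - -3 = 5 + 3 = 8$)
$c{\left(a \right)} = 8 a^{2}$
$v{\left(Z \right)} = 1 - Z$ ($v{\left(Z \right)} = \left(3 - Z\right) - 2 = 1 - Z$)
$30 v{\left(4 \right)} c{\left(-4 \right)} = 30 \left(1 - 4\right) 8 \left(-4\right)^{2} = 30 \left(1 - 4\right) 8 \cdot 16 = 30 \left(-3\right) 128 = \left(-90\right) 128 = -11520$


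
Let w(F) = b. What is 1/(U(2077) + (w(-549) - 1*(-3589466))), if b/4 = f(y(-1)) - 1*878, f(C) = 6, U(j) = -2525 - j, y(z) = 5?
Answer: 1/3581376 ≈ 2.7922e-7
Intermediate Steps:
b = -3488 (b = 4*(6 - 1*878) = 4*(6 - 878) = 4*(-872) = -3488)
w(F) = -3488
1/(U(2077) + (w(-549) - 1*(-3589466))) = 1/((-2525 - 1*2077) + (-3488 - 1*(-3589466))) = 1/((-2525 - 2077) + (-3488 + 3589466)) = 1/(-4602 + 3585978) = 1/3581376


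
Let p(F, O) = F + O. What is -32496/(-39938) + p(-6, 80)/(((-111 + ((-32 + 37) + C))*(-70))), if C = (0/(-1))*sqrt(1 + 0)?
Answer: 61018933/74084990 ≈ 0.82363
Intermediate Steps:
C = 0 (C = (0*(-1))*sqrt(1) = 0*1 = 0)
-32496/(-39938) + p(-6, 80)/(((-111 + ((-32 + 37) + C))*(-70))) = -32496/(-39938) + (-6 + 80)/(((-111 + ((-32 + 37) + 0))*(-70))) = -32496*(-1/39938) + 74/(((-111 + (5 + 0))*(-70))) = 16248/19969 + 74/(((-111 + 5)*(-70))) = 16248/19969 + 74/((-106*(-70))) = 16248/19969 + 74/7420 = 16248/19969 + 74*(1/7420) = 16248/19969 + 37/3710 = 61018933/74084990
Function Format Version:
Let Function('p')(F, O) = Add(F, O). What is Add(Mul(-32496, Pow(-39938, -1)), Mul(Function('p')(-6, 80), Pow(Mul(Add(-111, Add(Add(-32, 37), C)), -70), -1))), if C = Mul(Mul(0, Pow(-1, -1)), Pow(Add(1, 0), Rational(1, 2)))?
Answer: Rational(61018933, 74084990) ≈ 0.82363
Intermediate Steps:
C = 0 (C = Mul(Mul(0, -1), Pow(1, Rational(1, 2))) = Mul(0, 1) = 0)
Add(Mul(-32496, Pow(-39938, -1)), Mul(Function('p')(-6, 80), Pow(Mul(Add(-111, Add(Add(-32, 37), C)), -70), -1))) = Add(Mul(-32496, Pow(-39938, -1)), Mul(Add(-6, 80), Pow(Mul(Add(-111, Add(Add(-32, 37), 0)), -70), -1))) = Add(Mul(-32496, Rational(-1, 39938)), Mul(74, Pow(Mul(Add(-111, Add(5, 0)), -70), -1))) = Add(Rational(16248, 19969), Mul(74, Pow(Mul(Add(-111, 5), -70), -1))) = Add(Rational(16248, 19969), Mul(74, Pow(Mul(-106, -70), -1))) = Add(Rational(16248, 19969), Mul(74, Pow(7420, -1))) = Add(Rational(16248, 19969), Mul(74, Rational(1, 7420))) = Add(Rational(16248, 19969), Rational(37, 3710)) = Rational(61018933, 74084990)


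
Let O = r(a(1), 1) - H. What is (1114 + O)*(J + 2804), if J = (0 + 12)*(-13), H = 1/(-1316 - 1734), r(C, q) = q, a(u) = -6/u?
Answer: 4502594324/1525 ≈ 2.9525e+6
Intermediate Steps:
H = -1/3050 (H = 1/(-3050) = -1/3050 ≈ -0.00032787)
O = 3051/3050 (O = 1 - 1*(-1/3050) = 1 + 1/3050 = 3051/3050 ≈ 1.0003)
J = -156 (J = 12*(-13) = -156)
(1114 + O)*(J + 2804) = (1114 + 3051/3050)*(-156 + 2804) = (3400751/3050)*2648 = 4502594324/1525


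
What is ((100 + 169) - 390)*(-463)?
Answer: 56023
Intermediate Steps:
((100 + 169) - 390)*(-463) = (269 - 390)*(-463) = -121*(-463) = 56023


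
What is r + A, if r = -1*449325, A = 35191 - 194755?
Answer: -608889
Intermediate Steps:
A = -159564
r = -449325
r + A = -449325 - 159564 = -608889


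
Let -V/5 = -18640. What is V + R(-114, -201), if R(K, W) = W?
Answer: 92999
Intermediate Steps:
V = 93200 (V = -5*(-18640) = 93200)
V + R(-114, -201) = 93200 - 201 = 92999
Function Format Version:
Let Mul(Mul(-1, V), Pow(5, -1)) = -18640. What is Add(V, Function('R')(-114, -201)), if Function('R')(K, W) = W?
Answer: 92999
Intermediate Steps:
V = 93200 (V = Mul(-5, -18640) = 93200)
Add(V, Function('R')(-114, -201)) = Add(93200, -201) = 92999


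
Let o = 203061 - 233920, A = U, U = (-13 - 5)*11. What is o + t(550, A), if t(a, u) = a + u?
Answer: -30507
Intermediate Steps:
U = -198 (U = -18*11 = -198)
A = -198
o = -30859
o + t(550, A) = -30859 + (550 - 198) = -30859 + 352 = -30507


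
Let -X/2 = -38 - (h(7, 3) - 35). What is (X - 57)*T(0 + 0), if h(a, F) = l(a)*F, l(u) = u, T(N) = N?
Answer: 0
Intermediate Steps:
h(a, F) = F*a (h(a, F) = a*F = F*a)
X = 48 (X = -2*(-38 - (3*7 - 35)) = -2*(-38 - (21 - 35)) = -2*(-38 - 1*(-14)) = -2*(-38 + 14) = -2*(-24) = 48)
(X - 57)*T(0 + 0) = (48 - 57)*(0 + 0) = -9*0 = 0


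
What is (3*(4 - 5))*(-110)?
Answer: 330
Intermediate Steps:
(3*(4 - 5))*(-110) = (3*(-1))*(-110) = -3*(-110) = 330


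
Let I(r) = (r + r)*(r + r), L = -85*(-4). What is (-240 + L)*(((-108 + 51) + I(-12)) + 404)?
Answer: 92300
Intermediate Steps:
L = 340
I(r) = 4*r**2 (I(r) = (2*r)*(2*r) = 4*r**2)
(-240 + L)*(((-108 + 51) + I(-12)) + 404) = (-240 + 340)*(((-108 + 51) + 4*(-12)**2) + 404) = 100*((-57 + 4*144) + 404) = 100*((-57 + 576) + 404) = 100*(519 + 404) = 100*923 = 92300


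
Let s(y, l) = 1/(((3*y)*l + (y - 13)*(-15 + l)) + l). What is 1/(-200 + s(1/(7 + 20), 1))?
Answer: -4930/985973 ≈ -0.0050001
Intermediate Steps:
s(y, l) = 1/(l + (-15 + l)*(-13 + y) + 3*l*y) (s(y, l) = 1/((3*l*y + (-13 + y)*(-15 + l)) + l) = 1/((3*l*y + (-15 + l)*(-13 + y)) + l) = 1/(((-15 + l)*(-13 + y) + 3*l*y) + l) = 1/(l + (-15 + l)*(-13 + y) + 3*l*y))
1/(-200 + s(1/(7 + 20), 1)) = 1/(-200 + 1/(195 - 15/(7 + 20) - 12*1 + 4*1/(7 + 20))) = 1/(-200 + 1/(195 - 15/27 - 12 + 4*1/27)) = 1/(-200 + 1/(195 - 15*1/27 - 12 + 4*1*(1/27))) = 1/(-200 + 1/(195 - 5/9 - 12 + 4/27)) = 1/(-200 + 1/(4930/27)) = 1/(-200 + 27/4930) = 1/(-985973/4930) = -4930/985973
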